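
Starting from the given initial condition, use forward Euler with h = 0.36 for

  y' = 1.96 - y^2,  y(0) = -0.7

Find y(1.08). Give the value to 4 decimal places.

Euler: y_{n+1} = y_n + h·f(x_n, y_n).
x=0.000000, y=-0.700000: f=1.470000 → y ← -0.700000 + 0.36·1.470000 = -0.170800
x=0.360000, y=-0.170800: f=1.930827 → y ← -0.170800 + 0.36·1.930827 = 0.524298
x=0.720000, y=0.524298: f=1.685112 → y ← 0.524298 + 0.36·1.685112 = 1.130938
y(1.08) ≈ 1.1309

1.1309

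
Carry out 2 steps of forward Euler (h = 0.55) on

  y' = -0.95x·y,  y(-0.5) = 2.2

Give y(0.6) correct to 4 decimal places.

2.7023

Euler: y_{n+1} = y_n + h·f(x_n, y_n).
x=-0.500000, y=2.200000: f=1.045000 → y ← 2.200000 + 0.55·1.045000 = 2.774750
x=0.050000, y=2.774750: f=-0.131801 → y ← 2.774750 + 0.55·(-0.131801) = 2.702260
y(0.6) ≈ 2.7023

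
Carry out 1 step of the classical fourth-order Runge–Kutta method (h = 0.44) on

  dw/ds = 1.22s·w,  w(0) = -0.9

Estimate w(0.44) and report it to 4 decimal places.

RK4: k1 = f(s_n, w_n); k2 = f(s_n + h/2, w_n + (h/2)·k1); k3 = f(s_n + h/2, w_n + (h/2)·k2); k4 = f(s_n + h, w_n + h·k3); w_{n+1} = w_n + (h/6)·(k1 + 2k2 + 2k3 + k4).
s=0.000000, w=-0.900000:
  k1 = f(0.000000, -0.900000) = 0.000000
  k2 = f(0.220000, -0.900000) = -0.241560
  k3 = f(0.220000, -0.953143) = -0.255824
  k4 = f(0.440000, -1.012562) = -0.543543
  w ← -0.900000 + (0.44/6)·(k1 + 2k2 + 2k3 + k4) = -1.012809
w(0.44) ≈ -1.0128

-1.0128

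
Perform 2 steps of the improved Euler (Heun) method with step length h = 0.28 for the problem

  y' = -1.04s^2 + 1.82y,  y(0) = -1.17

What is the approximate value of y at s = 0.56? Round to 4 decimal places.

-3.2263

Heun: k1 = f(s_n, y_n); k2 = f(s_n + h, y_n + h·k1); y_{n+1} = y_n + (h/2)·(k1 + k2).
s=0.000000, y=-1.170000:
  k1 = f(0.000000, -1.170000) = -2.129400
  k2 = f(0.280000, -1.766232) = -3.296078
  y ← -1.170000 + (0.28/2)·(-2.129400 + (-3.296078)) = -1.929567
s=0.280000, y=-1.929567:
  k1 = f(0.280000, -1.929567) = -3.593348
  k2 = f(0.560000, -2.935704) = -5.669126
  y ← -1.929567 + (0.28/2)·(-3.593348 + (-5.669126)) = -3.226313
y(0.56) ≈ -3.2263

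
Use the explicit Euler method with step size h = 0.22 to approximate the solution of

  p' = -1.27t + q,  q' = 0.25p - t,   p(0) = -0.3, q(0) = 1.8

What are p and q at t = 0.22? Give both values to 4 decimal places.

0.0960, 1.7835

Euler on (p,q): p_{n+1} = p_n + h·p', q_{n+1} = q_n + h·q'.
0.000000: (-0.300000, 1.800000); f=(1.800000, -0.075000) → (0.096000, 1.783500)
(p(0.22), q(0.22)) ≈ (0.0960, 1.7835)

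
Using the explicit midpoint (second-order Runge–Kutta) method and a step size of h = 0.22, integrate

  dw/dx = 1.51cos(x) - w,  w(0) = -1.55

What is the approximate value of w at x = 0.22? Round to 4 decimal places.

-0.9529

Midpoint: k1 = f(x_n, w_n); k2 = f(x_n + h/2, w_n + (h/2)·k1); w_{n+1} = w_n + h·k2.
x=0.000000, w=-1.550000:
  k1 = f(0.000000, -1.550000) = 3.060000
  k2 = f(0.110000, -1.213400) = 2.714274
  w ← -1.550000 + 0.22·2.714274 = -0.952860
w(0.22) ≈ -0.9529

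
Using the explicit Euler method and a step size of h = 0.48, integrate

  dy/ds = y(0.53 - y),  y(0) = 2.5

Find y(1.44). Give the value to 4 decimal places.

Euler: y_{n+1} = y_n + h·f(s_n, y_n).
s=0.000000, y=2.500000: f=-4.925000 → y ← 2.500000 + 0.48·(-4.925000) = 0.136000
s=0.480000, y=0.136000: f=0.053584 → y ← 0.136000 + 0.48·0.053584 = 0.161720
s=0.960000, y=0.161720: f=0.059558 → y ← 0.161720 + 0.48·0.059558 = 0.190308
y(1.44) ≈ 0.1903

0.1903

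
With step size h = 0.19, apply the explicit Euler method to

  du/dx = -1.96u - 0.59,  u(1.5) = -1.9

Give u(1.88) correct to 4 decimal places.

Euler: u_{n+1} = u_n + h·f(x_n, u_n).
x=1.500000, u=-1.900000: f=3.134000 → u ← -1.900000 + 0.19·3.134000 = -1.304540
x=1.690000, u=-1.304540: f=1.966898 → u ← -1.304540 + 0.19·1.966898 = -0.930829
u(1.88) ≈ -0.9308

-0.9308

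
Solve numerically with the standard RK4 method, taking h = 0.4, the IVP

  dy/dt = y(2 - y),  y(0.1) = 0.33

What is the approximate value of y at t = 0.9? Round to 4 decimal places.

RK4: k1 = f(t_n, y_n); k2 = f(t_n + h/2, y_n + (h/2)·k1); k3 = f(t_n + h/2, y_n + (h/2)·k2); k4 = f(t_n + h, y_n + h·k3); y_{n+1} = y_n + (h/6)·(k1 + 2k2 + 2k3 + k4).
t=0.100000, y=0.330000:
  k1 = f(0.100000, 0.330000) = 0.551100
  k2 = f(0.300000, 0.440220) = 0.686646
  k3 = f(0.300000, 0.467329) = 0.716262
  k4 = f(0.500000, 0.616505) = 0.852931
  y ← 0.330000 + (0.4/6)·(k1 + 2k2 + 2k3 + k4) = 0.610657
t=0.500000, y=0.610657:
  k1 = f(0.500000, 0.610657) = 0.848412
  k2 = f(0.700000, 0.780339) = 0.951749
  k3 = f(0.700000, 0.801006) = 0.960402
  k4 = f(0.900000, 0.994817) = 0.999973
  y ← 0.610657 + (0.4/6)·(k1 + 2k2 + 2k3 + k4) = 0.988836
y(0.9) ≈ 0.9888

0.9888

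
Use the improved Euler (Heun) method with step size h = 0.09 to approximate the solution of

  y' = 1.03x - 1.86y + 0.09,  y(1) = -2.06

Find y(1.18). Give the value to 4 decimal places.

-1.2906

Heun: k1 = f(x_n, y_n); k2 = f(x_n + h, y_n + h·k1); y_{n+1} = y_n + (h/2)·(k1 + k2).
x=1.000000, y=-2.060000:
  k1 = f(1.000000, -2.060000) = 4.951600
  k2 = f(1.090000, -1.614356) = 4.215402
  y ← -2.060000 + (0.09/2)·(4.951600 + 4.215402) = -1.647485
x=1.090000, y=-1.647485:
  k1 = f(1.090000, -1.647485) = 4.277022
  k2 = f(1.180000, -1.262553) = 3.653748
  y ← -1.647485 + (0.09/2)·(4.277022 + 3.653748) = -1.290600
y(1.18) ≈ -1.2906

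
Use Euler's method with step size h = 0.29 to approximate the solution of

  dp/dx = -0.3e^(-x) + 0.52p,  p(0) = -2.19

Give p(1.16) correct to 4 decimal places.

-4.1523

Euler: p_{n+1} = p_n + h·f(x_n, p_n).
x=0.000000, p=-2.190000: f=-1.438800 → p ← -2.190000 + 0.29·(-1.438800) = -2.607252
x=0.290000, p=-2.607252: f=-1.580250 → p ← -2.607252 + 0.29·(-1.580250) = -3.065525
x=0.580000, p=-3.065525: f=-1.762042 → p ← -3.065525 + 0.29·(-1.762042) = -3.576517
x=0.870000, p=-3.576517: f=-1.985474 → p ← -3.576517 + 0.29·(-1.985474) = -4.152304
p(1.16) ≈ -4.1523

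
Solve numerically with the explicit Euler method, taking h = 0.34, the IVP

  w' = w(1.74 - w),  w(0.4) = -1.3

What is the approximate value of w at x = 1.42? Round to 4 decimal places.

-25.2175

Euler: w_{n+1} = w_n + h·f(x_n, w_n).
x=0.400000, w=-1.300000: f=-3.952000 → w ← -1.300000 + 0.34·(-3.952000) = -2.643680
x=0.740000, w=-2.643680: f=-11.589047 → w ← -2.643680 + 0.34·(-11.589047) = -6.583956
x=1.080000, w=-6.583956: f=-54.804560 → w ← -6.583956 + 0.34·(-54.804560) = -25.217507
w(1.42) ≈ -25.2175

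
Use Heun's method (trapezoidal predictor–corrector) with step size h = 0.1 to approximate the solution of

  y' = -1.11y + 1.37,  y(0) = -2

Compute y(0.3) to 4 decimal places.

-1.0857

Heun: k1 = f(t_n, y_n); k2 = f(t_n + h, y_n + h·k1); y_{n+1} = y_n + (h/2)·(k1 + k2).
t=0.000000, y=-2.000000:
  k1 = f(0.000000, -2.000000) = 3.590000
  k2 = f(0.100000, -1.641000) = 3.191510
  y ← -2.000000 + (0.1/2)·(3.590000 + 3.191510) = -1.660924
t=0.100000, y=-1.660924:
  k1 = f(0.100000, -1.660924) = 3.213626
  k2 = f(0.200000, -1.339562) = 2.856914
  y ← -1.660924 + (0.1/2)·(3.213626 + 2.856914) = -1.357398
t=0.200000, y=-1.357398:
  k1 = f(0.200000, -1.357398) = 2.876711
  k2 = f(0.300000, -1.069726) = 2.557396
  y ← -1.357398 + (0.1/2)·(2.876711 + 2.557396) = -1.085692
y(0.3) ≈ -1.0857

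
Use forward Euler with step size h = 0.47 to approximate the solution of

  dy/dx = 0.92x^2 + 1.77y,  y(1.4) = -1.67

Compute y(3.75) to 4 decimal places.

3.2391

Euler: y_{n+1} = y_n + h·f(x_n, y_n).
x=1.400000, y=-1.670000: f=-1.152700 → y ← -1.670000 + 0.47·(-1.152700) = -2.211769
x=1.870000, y=-2.211769: f=-0.697683 → y ← -2.211769 + 0.47·(-0.697683) = -2.539680
x=2.340000, y=-2.539680: f=0.542318 → y ← -2.539680 + 0.47·0.542318 = -2.284790
x=2.810000, y=-2.284790: f=3.220333 → y ← -2.284790 + 0.47·3.220333 = -0.771234
x=3.280000, y=-0.771234: f=8.532644 → y ← -0.771234 + 0.47·8.532644 = 3.239109
y(3.75) ≈ 3.2391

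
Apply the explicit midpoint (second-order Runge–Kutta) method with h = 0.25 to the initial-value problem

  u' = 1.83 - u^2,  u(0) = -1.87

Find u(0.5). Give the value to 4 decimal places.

-4.3455

Midpoint: k1 = f(x_n, u_n); k2 = f(x_n + h/2, u_n + (h/2)·k1); u_{n+1} = u_n + h·k2.
x=0.000000, u=-1.870000:
  k1 = f(0.000000, -1.870000) = -1.666900
  k2 = f(0.125000, -2.078363) = -2.489591
  u ← -1.870000 + 0.25·(-2.489591) = -2.492398
x=0.250000, u=-2.492398:
  k1 = f(0.250000, -2.492398) = -4.382046
  k2 = f(0.375000, -3.040153) = -7.412533
  u ← -2.492398 + 0.25·(-7.412533) = -4.345531
u(0.5) ≈ -4.3455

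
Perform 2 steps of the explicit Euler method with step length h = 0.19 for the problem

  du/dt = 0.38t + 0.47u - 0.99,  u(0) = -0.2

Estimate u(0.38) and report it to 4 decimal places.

-0.6166

Euler: u_{n+1} = u_n + h·f(t_n, u_n).
t=0.000000, u=-0.200000: f=-1.084000 → u ← -0.200000 + 0.19·(-1.084000) = -0.405960
t=0.190000, u=-0.405960: f=-1.108601 → u ← -0.405960 + 0.19·(-1.108601) = -0.616594
u(0.38) ≈ -0.6166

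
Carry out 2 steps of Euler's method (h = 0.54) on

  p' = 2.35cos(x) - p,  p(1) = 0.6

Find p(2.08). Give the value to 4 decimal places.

Euler: p_{n+1} = p_n + h·f(x_n, p_n).
x=1.000000, p=0.600000: f=0.669710 → p ← 0.600000 + 0.54·0.669710 = 0.961644
x=1.540000, p=0.961644: f=-0.889284 → p ← 0.961644 + 0.54·(-0.889284) = 0.481430
p(2.08) ≈ 0.4814

0.4814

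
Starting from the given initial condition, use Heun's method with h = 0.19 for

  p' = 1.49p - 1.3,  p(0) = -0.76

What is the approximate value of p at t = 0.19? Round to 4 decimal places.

-1.2876

Heun: k1 = f(t_n, p_n); k2 = f(t_n + h, p_n + h·k1); p_{n+1} = p_n + (h/2)·(k1 + k2).
t=0.000000, p=-0.760000:
  k1 = f(0.000000, -0.760000) = -2.432400
  k2 = f(0.190000, -1.222156) = -3.121012
  p ← -0.760000 + (0.19/2)·(-2.432400 + (-3.121012)) = -1.287574
p(0.19) ≈ -1.2876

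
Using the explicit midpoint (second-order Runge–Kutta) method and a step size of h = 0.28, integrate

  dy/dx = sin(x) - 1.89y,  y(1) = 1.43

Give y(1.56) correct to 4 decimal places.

Midpoint: k1 = f(x_n, y_n); k2 = f(x_n + h/2, y_n + (h/2)·k1); y_{n+1} = y_n + h·k2.
x=1.000000, y=1.430000:
  k1 = f(1.000000, 1.430000) = -1.861229
  k2 = f(1.140000, 1.169428) = -1.301585
  y ← 1.430000 + 0.28·(-1.301585) = 1.065556
x=1.280000, y=1.065556:
  k1 = f(1.280000, 1.065556) = -1.055885
  k2 = f(1.420000, 0.917732) = -0.745862
  y ← 1.065556 + 0.28·(-0.745862) = 0.856715
y(1.56) ≈ 0.8567

0.8567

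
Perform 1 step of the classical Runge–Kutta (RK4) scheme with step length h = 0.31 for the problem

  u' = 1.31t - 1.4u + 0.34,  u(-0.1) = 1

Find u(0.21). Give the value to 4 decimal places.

RK4: k1 = f(t_n, u_n); k2 = f(t_n + h/2, u_n + (h/2)·k1); k3 = f(t_n + h/2, u_n + (h/2)·k2); k4 = f(t_n + h, u_n + h·k3); u_{n+1} = u_n + (h/6)·(k1 + 2k2 + 2k3 + k4).
t=-0.100000, u=1.000000:
  k1 = f(-0.100000, 1.000000) = -1.191000
  k2 = f(0.055000, 0.815395) = -0.729503
  k3 = f(0.055000, 0.886927) = -0.829648
  k4 = f(0.210000, 0.742809) = -0.424833
  u ← 1.000000 + (0.31/6)·(k1 + 2k2 + 2k3 + k4) = 0.755403
u(0.21) ≈ 0.7554

0.7554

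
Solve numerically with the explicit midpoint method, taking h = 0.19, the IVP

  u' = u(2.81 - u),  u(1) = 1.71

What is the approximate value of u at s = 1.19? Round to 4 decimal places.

Midpoint: k1 = f(s_n, u_n); k2 = f(s_n + h/2, u_n + (h/2)·k1); u_{n+1} = u_n + h·k2.
s=1.000000, u=1.710000:
  k1 = f(1.000000, 1.710000) = 1.881000
  k2 = f(1.095000, 1.888695) = 1.740064
  u ← 1.710000 + 0.19·1.740064 = 2.040612
u(1.19) ≈ 2.0406

2.0406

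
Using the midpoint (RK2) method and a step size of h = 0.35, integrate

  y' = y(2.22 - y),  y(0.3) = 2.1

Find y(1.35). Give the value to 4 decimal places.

2.2026

Midpoint: k1 = f(s_n, y_n); k2 = f(s_n + h/2, y_n + (h/2)·k1); y_{n+1} = y_n + h·k2.
s=0.300000, y=2.100000:
  k1 = f(0.300000, 2.100000) = 0.252000
  k2 = f(0.475000, 2.144100) = 0.162737
  y ← 2.100000 + 0.35·0.162737 = 2.156958
s=0.650000, y=2.156958:
  k1 = f(0.650000, 2.156958) = 0.135979
  k2 = f(0.825000, 2.180754) = 0.085585
  y ← 2.156958 + 0.35·0.085585 = 2.186913
s=1.000000, y=2.186913:
  k1 = f(1.000000, 2.186913) = 0.072359
  k2 = f(1.175000, 2.199576) = 0.044925
  y ← 2.186913 + 0.35·0.044925 = 2.202637
y(1.35) ≈ 2.2026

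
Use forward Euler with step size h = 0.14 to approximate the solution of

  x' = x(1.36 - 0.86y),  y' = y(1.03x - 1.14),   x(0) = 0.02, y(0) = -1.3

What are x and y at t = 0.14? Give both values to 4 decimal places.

0.0269, -1.0963

Euler on (x,y): x_{n+1} = x_n + h·x', y_{n+1} = y_n + h·y'.
0.000000: (0.020000, -1.300000); f=(0.049560, 1.455220) → (0.026938, -1.096269)
(x(0.14), y(0.14)) ≈ (0.0269, -1.0963)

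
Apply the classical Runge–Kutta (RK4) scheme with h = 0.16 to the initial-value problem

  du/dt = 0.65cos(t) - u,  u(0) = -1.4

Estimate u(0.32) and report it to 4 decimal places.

-0.8419

RK4: k1 = f(t_n, u_n); k2 = f(t_n + h/2, u_n + (h/2)·k1); k3 = f(t_n + h/2, u_n + (h/2)·k2); k4 = f(t_n + h, u_n + h·k3); u_{n+1} = u_n + (h/6)·(k1 + 2k2 + 2k3 + k4).
t=0.000000, u=-1.400000:
  k1 = f(0.000000, -1.400000) = 2.050000
  k2 = f(0.080000, -1.236000) = 1.883921
  k3 = f(0.080000, -1.249286) = 1.897207
  k4 = f(0.160000, -1.096447) = 1.738145
  u ← -1.400000 + (0.16/6)·(k1 + 2k2 + 2k3 + k4) = -1.097323
t=0.160000, u=-1.097323:
  k1 = f(0.160000, -1.097323) = 1.739020
  k2 = f(0.240000, -0.958201) = 1.589571
  k3 = f(0.240000, -0.970157) = 1.601527
  k4 = f(0.320000, -0.841078) = 1.458081
  u ← -1.097323 + (0.16/6)·(k1 + 2k2 + 2k3 + k4) = -0.841875
u(0.32) ≈ -0.8419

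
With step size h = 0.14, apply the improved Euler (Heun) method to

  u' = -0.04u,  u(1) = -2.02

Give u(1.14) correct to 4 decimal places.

-2.0087

Heun: k1 = f(t_n, u_n); k2 = f(t_n + h, u_n + h·k1); u_{n+1} = u_n + (h/2)·(k1 + k2).
t=1.000000, u=-2.020000:
  k1 = f(1.000000, -2.020000) = 0.080800
  k2 = f(1.140000, -2.008688) = 0.080348
  u ← -2.020000 + (0.14/2)·(0.080800 + 0.080348) = -2.008720
u(1.14) ≈ -2.0087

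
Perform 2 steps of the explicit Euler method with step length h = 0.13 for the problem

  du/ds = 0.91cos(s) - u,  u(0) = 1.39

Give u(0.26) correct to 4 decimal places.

Euler: u_{n+1} = u_n + h·f(s_n, u_n).
s=0.000000, u=1.390000: f=-0.480000 → u ← 1.390000 + 0.13·(-0.480000) = 1.327600
s=0.130000, u=1.327600: f=-0.425279 → u ← 1.327600 + 0.13·(-0.425279) = 1.272314
u(0.26) ≈ 1.2723

1.2723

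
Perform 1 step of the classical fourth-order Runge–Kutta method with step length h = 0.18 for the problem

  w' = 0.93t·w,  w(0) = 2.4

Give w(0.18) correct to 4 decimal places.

2.4364

RK4: k1 = f(t_n, w_n); k2 = f(t_n + h/2, w_n + (h/2)·k1); k3 = f(t_n + h/2, w_n + (h/2)·k2); k4 = f(t_n + h, w_n + h·k3); w_{n+1} = w_n + (h/6)·(k1 + 2k2 + 2k3 + k4).
t=0.000000, w=2.400000:
  k1 = f(0.000000, 2.400000) = 0.000000
  k2 = f(0.090000, 2.400000) = 0.200880
  k3 = f(0.090000, 2.418079) = 0.202393
  k4 = f(0.180000, 2.436431) = 0.407859
  w ← 2.400000 + (0.18/6)·(k1 + 2k2 + 2k3 + k4) = 2.436432
w(0.18) ≈ 2.4364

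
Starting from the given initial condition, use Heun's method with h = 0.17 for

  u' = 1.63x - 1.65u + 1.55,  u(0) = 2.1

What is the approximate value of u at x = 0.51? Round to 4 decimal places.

Heun: k1 = f(x_n, u_n); k2 = f(x_n + h, u_n + h·k1); u_{n+1} = u_n + (h/2)·(k1 + k2).
x=0.000000, u=2.100000:
  k1 = f(0.000000, 2.100000) = -1.915000
  k2 = f(0.170000, 1.774450) = -1.100743
  u ← 2.100000 + (0.17/2)·(-1.915000 + (-1.100743)) = 1.843662
x=0.170000, u=1.843662:
  k1 = f(0.170000, 1.843662) = -1.214942
  k2 = f(0.340000, 1.637122) = -0.597051
  u ← 1.843662 + (0.17/2)·(-1.214942 + (-0.597051)) = 1.689642
x=0.340000, u=1.689642:
  k1 = f(0.340000, 1.689642) = -0.683710
  k2 = f(0.510000, 1.573412) = -0.214829
  u ← 1.689642 + (0.17/2)·(-0.683710 + (-0.214829)) = 1.613267
u(0.51) ≈ 1.6133

1.6133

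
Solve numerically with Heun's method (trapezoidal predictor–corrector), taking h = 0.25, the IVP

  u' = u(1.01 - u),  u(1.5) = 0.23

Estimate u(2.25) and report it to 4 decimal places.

Heun: k1 = f(x_n, u_n); k2 = f(x_n + h, u_n + h·k1); u_{n+1} = u_n + (h/2)·(k1 + k2).
x=1.500000, u=0.230000:
  k1 = f(1.500000, 0.230000) = 0.179400
  k2 = f(1.750000, 0.274850) = 0.202056
  u ← 0.230000 + (0.25/2)·(0.179400 + 0.202056) = 0.277682
x=1.750000, u=0.277682:
  k1 = f(1.750000, 0.277682) = 0.203352
  k2 = f(2.000000, 0.328520) = 0.223880
  u ← 0.277682 + (0.25/2)·(0.203352 + 0.223880) = 0.331086
x=2.000000, u=0.331086:
  k1 = f(2.000000, 0.331086) = 0.224779
  k2 = f(2.250000, 0.387281) = 0.241167
  u ← 0.331086 + (0.25/2)·(0.224779 + 0.241167) = 0.389329
u(2.25) ≈ 0.3893

0.3893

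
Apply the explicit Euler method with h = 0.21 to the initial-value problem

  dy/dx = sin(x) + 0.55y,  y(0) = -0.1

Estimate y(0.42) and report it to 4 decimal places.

Euler: y_{n+1} = y_n + h·f(x_n, y_n).
x=0.000000, y=-0.100000: f=-0.055000 → y ← -0.100000 + 0.21·(-0.055000) = -0.111550
x=0.210000, y=-0.111550: f=0.147107 → y ← -0.111550 + 0.21·0.147107 = -0.080657
y(0.42) ≈ -0.0807

-0.0807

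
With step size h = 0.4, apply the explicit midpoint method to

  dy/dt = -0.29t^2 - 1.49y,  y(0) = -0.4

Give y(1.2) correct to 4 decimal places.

-0.1952

Midpoint: k1 = f(t_n, y_n); k2 = f(t_n + h/2, y_n + (h/2)·k1); y_{n+1} = y_n + h·k2.
t=0.000000, y=-0.400000:
  k1 = f(0.000000, -0.400000) = 0.596000
  k2 = f(0.200000, -0.280800) = 0.406792
  y ← -0.400000 + 0.4·0.406792 = -0.237283
t=0.400000, y=-0.237283:
  k1 = f(0.400000, -0.237283) = 0.307152
  k2 = f(0.600000, -0.175853) = 0.157621
  y ← -0.237283 + 0.4·0.157621 = -0.174235
t=0.800000, y=-0.174235:
  k1 = f(0.800000, -0.174235) = 0.074010
  k2 = f(1.000000, -0.159433) = -0.052445
  y ← -0.174235 + 0.4·(-0.052445) = -0.195213
y(1.2) ≈ -0.1952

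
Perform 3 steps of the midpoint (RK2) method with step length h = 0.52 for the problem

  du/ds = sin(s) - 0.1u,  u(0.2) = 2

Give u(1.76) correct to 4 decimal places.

2.8243

Midpoint: k1 = f(s_n, u_n); k2 = f(s_n + h/2, u_n + (h/2)·k1); u_{n+1} = u_n + h·k2.
s=0.200000, u=2.000000:
  k1 = f(0.200000, 2.000000) = -0.001331
  k2 = f(0.460000, 1.999654) = 0.243983
  u ← 2.000000 + 0.52·0.243983 = 2.126871
s=0.720000, u=2.126871:
  k1 = f(0.720000, 2.126871) = 0.446698
  k2 = f(0.980000, 2.243012) = 0.606196
  u ← 2.126871 + 0.52·0.606196 = 2.442093
s=1.240000, u=2.442093:
  k1 = f(1.240000, 2.442093) = 0.701575
  k2 = f(1.500000, 2.624502) = 0.735045
  u ← 2.442093 + 0.52·0.735045 = 2.824316
u(1.76) ≈ 2.8243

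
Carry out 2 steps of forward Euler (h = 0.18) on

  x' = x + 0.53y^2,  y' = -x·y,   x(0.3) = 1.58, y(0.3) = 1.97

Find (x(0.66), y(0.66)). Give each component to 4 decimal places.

Euler on (x,y): x_{n+1} = x_n + h·x', y_{n+1} = y_n + h·y'.
0.300000: (1.580000, 1.970000); f=(3.636877, -3.112600) → (2.234638, 1.409732)
0.480000: (2.234638, 1.409732); f=(3.287930, -3.150240) → (2.826465, 0.842689)
(x(0.66), y(0.66)) ≈ (2.8265, 0.8427)

2.8265, 0.8427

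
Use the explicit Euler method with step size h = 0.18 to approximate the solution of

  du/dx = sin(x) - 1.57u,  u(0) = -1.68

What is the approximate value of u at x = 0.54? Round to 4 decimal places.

Euler: u_{n+1} = u_n + h·f(x_n, u_n).
x=0.000000, u=-1.680000: f=2.637600 → u ← -1.680000 + 0.18·2.637600 = -1.205232
x=0.180000, u=-1.205232: f=2.071244 → u ← -1.205232 + 0.18·2.071244 = -0.832408
x=0.360000, u=-0.832408: f=1.659155 → u ← -0.832408 + 0.18·1.659155 = -0.533760
u(0.54) ≈ -0.5338

-0.5338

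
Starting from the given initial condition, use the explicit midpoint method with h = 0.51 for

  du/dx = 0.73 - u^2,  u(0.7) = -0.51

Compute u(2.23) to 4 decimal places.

0.4708

Midpoint: k1 = f(x_n, u_n); k2 = f(x_n + h/2, u_n + (h/2)·k1); u_{n+1} = u_n + h·k2.
x=0.700000, u=-0.510000:
  k1 = f(0.700000, -0.510000) = 0.469900
  k2 = f(0.955000, -0.390176) = 0.577763
  u ← -0.510000 + 0.51·0.577763 = -0.215341
x=1.210000, u=-0.215341:
  k1 = f(1.210000, -0.215341) = 0.683628
  k2 = f(1.465000, -0.041016) = 0.728318
  u ← -0.215341 + 0.51·0.728318 = 0.156101
x=1.720000, u=0.156101:
  k1 = f(1.720000, 0.156101) = 0.705632
  k2 = f(1.975000, 0.336037) = 0.617079
  u ← 0.156101 + 0.51·0.617079 = 0.470811
u(2.23) ≈ 0.4708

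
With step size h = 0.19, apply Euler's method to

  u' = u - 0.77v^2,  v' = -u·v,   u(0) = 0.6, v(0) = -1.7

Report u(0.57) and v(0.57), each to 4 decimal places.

-0.2788, -1.4189

Euler on (u,v): u_{n+1} = u_n + h·u', v_{n+1} = v_n + h·v'.
0.000000: (0.600000, -1.700000); f=(-1.625300, 1.020000) → (0.291193, -1.506200)
0.190000: (0.291193, -1.506200); f=(-1.455659, 0.438595) → (0.014618, -1.422867)
0.380000: (0.014618, -1.422867); f=(-1.544286, 0.020799) → (-0.278796, -1.418915)
(u(0.57), v(0.57)) ≈ (-0.2788, -1.4189)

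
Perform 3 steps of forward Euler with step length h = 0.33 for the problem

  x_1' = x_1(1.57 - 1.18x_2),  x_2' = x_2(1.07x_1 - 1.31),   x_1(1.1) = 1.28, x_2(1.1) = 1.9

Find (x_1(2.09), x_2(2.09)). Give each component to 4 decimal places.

0.6272, 1.4897

Euler on (x_1,x_2): x_1_{n+1} = x_1_n + h·x_1', x_2_{n+1} = x_2_n + h·x_2'.
1.100000: (1.280000, 1.900000); f=(-0.860160, 0.113240) → (0.996147, 1.937369)
1.430000: (0.996147, 1.937369); f=(-0.713337, -0.472955) → (0.760746, 1.781294)
1.760000: (0.760746, 1.781294); f=(-0.404661, -0.883525) → (0.627208, 1.489731)
(x_1(2.09), x_2(2.09)) ≈ (0.6272, 1.4897)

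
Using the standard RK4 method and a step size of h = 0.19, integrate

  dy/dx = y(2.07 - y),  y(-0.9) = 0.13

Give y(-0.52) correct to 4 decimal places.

RK4: k1 = f(x_n, y_n); k2 = f(x_n + h/2, y_n + (h/2)·k1); k3 = f(x_n + h/2, y_n + (h/2)·k2); k4 = f(x_n + h, y_n + h·k3); y_{n+1} = y_n + (h/6)·(k1 + 2k2 + 2k3 + k4).
x=-0.900000, y=0.130000:
  k1 = f(-0.900000, 0.130000) = 0.252200
  k2 = f(-0.805000, 0.153959) = 0.294992
  k3 = f(-0.805000, 0.158024) = 0.302138
  k4 = f(-0.710000, 0.187406) = 0.352810
  y ← 0.130000 + (0.19/6)·(k1 + 2k2 + 2k3 + k4) = 0.186977
x=-0.710000, y=0.186977:
  k1 = f(-0.710000, 0.186977) = 0.352082
  k2 = f(-0.615000, 0.220425) = 0.407692
  k3 = f(-0.615000, 0.225708) = 0.416271
  k4 = f(-0.520000, 0.266068) = 0.479969
  y ← 0.186977 + (0.19/6)·(k1 + 2k2 + 2k3 + k4) = 0.265509
y(-0.52) ≈ 0.2655

0.2655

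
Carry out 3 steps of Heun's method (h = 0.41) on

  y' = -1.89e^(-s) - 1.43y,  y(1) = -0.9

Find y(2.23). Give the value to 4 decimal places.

-0.3607

Heun: k1 = f(s_n, y_n); k2 = f(s_n + h, y_n + h·k1); y_{n+1} = y_n + (h/2)·(k1 + k2).
s=1.000000, y=-0.900000:
  k1 = f(1.000000, -0.900000) = 0.591708
  k2 = f(1.410000, -0.657400) = 0.478651
  y ← -0.900000 + (0.41/2)·(0.591708 + 0.478651) = -0.680576
s=1.410000, y=-0.680576:
  k1 = f(1.410000, -0.680576) = 0.511794
  k2 = f(1.820000, -0.470741) = 0.366931
  y ← -0.680576 + (0.41/2)·(0.511794 + 0.366931) = -0.500438
s=1.820000, y=-0.500438:
  k1 = f(1.820000, -0.500438) = 0.409398
  k2 = f(2.230000, -0.332585) = 0.272368
  y ← -0.500438 + (0.41/2)·(0.409398 + 0.272368) = -0.360676
y(2.23) ≈ -0.3607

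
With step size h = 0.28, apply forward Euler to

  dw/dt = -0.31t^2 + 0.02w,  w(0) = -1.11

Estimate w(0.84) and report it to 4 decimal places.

-1.1628

Euler: w_{n+1} = w_n + h·f(t_n, w_n).
t=0.000000, w=-1.110000: f=-0.022200 → w ← -1.110000 + 0.28·(-0.022200) = -1.116216
t=0.280000, w=-1.116216: f=-0.046628 → w ← -1.116216 + 0.28·(-0.046628) = -1.129272
t=0.560000, w=-1.129272: f=-0.119801 → w ← -1.129272 + 0.28·(-0.119801) = -1.162816
w(0.84) ≈ -1.1628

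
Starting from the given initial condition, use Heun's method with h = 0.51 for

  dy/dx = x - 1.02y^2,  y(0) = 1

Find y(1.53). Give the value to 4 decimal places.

Heun: k1 = f(x_n, y_n); k2 = f(x_n + h, y_n + h·k1); y_{n+1} = y_n + (h/2)·(k1 + k2).
x=0.000000, y=1.000000:
  k1 = f(0.000000, 1.000000) = -1.020000
  k2 = f(0.510000, 0.479800) = 0.275188
  y ← 1.000000 + (0.51/2)·(-1.020000 + 0.275188) = 0.810073
x=0.510000, y=0.810073:
  k1 = f(0.510000, 0.810073) = -0.159342
  k2 = f(1.020000, 0.728808) = 0.478215
  y ← 0.810073 + (0.51/2)·(-0.159342 + 0.478215) = 0.891385
x=1.020000, y=0.891385:
  k1 = f(1.020000, 0.891385) = 0.209541
  k2 = f(1.530000, 0.998251) = 0.513564
  y ← 0.891385 + (0.51/2)·(0.209541 + 0.513564) = 1.075777
y(1.53) ≈ 1.0758

1.0758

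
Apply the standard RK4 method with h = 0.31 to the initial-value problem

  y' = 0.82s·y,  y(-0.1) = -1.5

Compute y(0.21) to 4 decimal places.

-1.5211

RK4: k1 = f(s_n, y_n); k2 = f(s_n + h/2, y_n + (h/2)·k1); k3 = f(s_n + h/2, y_n + (h/2)·k2); k4 = f(s_n + h, y_n + h·k3); y_{n+1} = y_n + (h/6)·(k1 + 2k2 + 2k3 + k4).
s=-0.100000, y=-1.500000:
  k1 = f(-0.100000, -1.500000) = 0.123000
  k2 = f(0.055000, -1.480935) = -0.066790
  k3 = f(0.055000, -1.510352) = -0.068117
  k4 = f(0.210000, -1.521116) = -0.261936
  y ← -1.500000 + (0.31/6)·(k1 + 2k2 + 2k3 + k4) = -1.521119
y(0.21) ≈ -1.5211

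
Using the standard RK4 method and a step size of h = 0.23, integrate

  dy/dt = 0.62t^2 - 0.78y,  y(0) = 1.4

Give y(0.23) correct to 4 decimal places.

RK4: k1 = f(t_n, y_n); k2 = f(t_n + h/2, y_n + (h/2)·k1); k3 = f(t_n + h/2, y_n + (h/2)·k2); k4 = f(t_n + h, y_n + h·k3); y_{n+1} = y_n + (h/6)·(k1 + 2k2 + 2k3 + k4).
t=0.000000, y=1.400000:
  k1 = f(0.000000, 1.400000) = -1.092000
  k2 = f(0.115000, 1.274420) = -0.985848
  k3 = f(0.115000, 1.286627) = -0.995370
  k4 = f(0.230000, 1.171065) = -0.880633
  y ← 1.400000 + (0.23/6)·(k1 + 2k2 + 2k3 + k4) = 1.172489
y(0.23) ≈ 1.1725

1.1725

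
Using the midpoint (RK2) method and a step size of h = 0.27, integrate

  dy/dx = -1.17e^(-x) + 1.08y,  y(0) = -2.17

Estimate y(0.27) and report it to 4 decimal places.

Midpoint: k1 = f(x_n, y_n); k2 = f(x_n + h/2, y_n + (h/2)·k1); y_{n+1} = y_n + h·k2.
x=0.000000, y=-2.170000:
  k1 = f(0.000000, -2.170000) = -3.513600
  k2 = f(0.135000, -2.644336) = -3.878130
  y ← -2.170000 + 0.27·(-3.878130) = -3.217095
y(0.27) ≈ -3.2171

-3.2171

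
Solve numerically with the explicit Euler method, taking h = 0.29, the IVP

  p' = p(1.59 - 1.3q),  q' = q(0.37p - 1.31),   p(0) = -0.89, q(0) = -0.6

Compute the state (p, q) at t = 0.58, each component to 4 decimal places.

Euler on (p,q): p_{n+1} = p_n + h·p', q_{n+1} = q_n + h·q'.
0.000000: (-0.890000, -0.600000); f=(-2.109300, 0.983580) → (-1.501697, -0.314762)
0.290000: (-1.501697, -0.314762); f=(-3.002178, 0.587228) → (-2.372329, -0.144466)
(p(0.58), q(0.58)) ≈ (-2.3723, -0.1445)

-2.3723, -0.1445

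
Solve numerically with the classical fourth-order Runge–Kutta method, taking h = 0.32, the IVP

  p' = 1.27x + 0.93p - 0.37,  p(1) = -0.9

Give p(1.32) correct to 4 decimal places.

RK4: k1 = f(x_n, p_n); k2 = f(x_n + h/2, p_n + (h/2)·k1); k3 = f(x_n + h/2, p_n + (h/2)·k2); k4 = f(x_n + h, p_n + h·k3); p_{n+1} = p_n + (h/6)·(k1 + 2k2 + 2k3 + k4).
x=1.000000, p=-0.900000:
  k1 = f(1.000000, -0.900000) = 0.063000
  k2 = f(1.160000, -0.889920) = 0.275574
  k3 = f(1.160000, -0.855908) = 0.307205
  k4 = f(1.320000, -0.801694) = 0.560824
  p ← -0.900000 + (0.32/6)·(k1 + 2k2 + 2k3 + k4) = -0.804566
p(1.32) ≈ -0.8046

-0.8046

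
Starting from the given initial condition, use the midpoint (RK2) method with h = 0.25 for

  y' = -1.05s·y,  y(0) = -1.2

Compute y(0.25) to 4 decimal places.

-1.1606

Midpoint: k1 = f(s_n, y_n); k2 = f(s_n + h/2, y_n + (h/2)·k1); y_{n+1} = y_n + h·k2.
s=0.000000, y=-1.200000:
  k1 = f(0.000000, -1.200000) = 0.000000
  k2 = f(0.125000, -1.200000) = 0.157500
  y ← -1.200000 + 0.25·0.157500 = -1.160625
y(0.25) ≈ -1.1606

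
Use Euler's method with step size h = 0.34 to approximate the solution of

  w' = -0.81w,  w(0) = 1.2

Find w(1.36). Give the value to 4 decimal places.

Euler: w_{n+1} = w_n + h·f(x_n, w_n).
x=0.000000, w=1.200000: f=-0.972000 → w ← 1.200000 + 0.34·(-0.972000) = 0.869520
x=0.340000, w=0.869520: f=-0.704311 → w ← 0.869520 + 0.34·(-0.704311) = 0.630054
x=0.680000, w=0.630054: f=-0.510344 → w ← 0.630054 + 0.34·(-0.510344) = 0.456537
x=1.020000, w=0.456537: f=-0.369795 → w ← 0.456537 + 0.34·(-0.369795) = 0.330807
w(1.36) ≈ 0.3308

0.3308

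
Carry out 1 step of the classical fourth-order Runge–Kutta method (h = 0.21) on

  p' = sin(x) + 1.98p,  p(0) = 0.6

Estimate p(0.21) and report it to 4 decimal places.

RK4: k1 = f(x_n, p_n); k2 = f(x_n + h/2, p_n + (h/2)·k1); k3 = f(x_n + h/2, p_n + (h/2)·k2); k4 = f(x_n + h, p_n + h·k3); p_{n+1} = p_n + (h/6)·(k1 + 2k2 + 2k3 + k4).
x=0.000000, p=0.600000:
  k1 = f(0.000000, 0.600000) = 1.188000
  k2 = f(0.105000, 0.724740) = 1.539792
  k3 = f(0.105000, 0.761678) = 1.612930
  k4 = f(0.210000, 0.938715) = 2.067116
  p ← 0.600000 + (0.21/6)·(k1 + 2k2 + 2k3 + k4) = 0.934620
p(0.21) ≈ 0.9346

0.9346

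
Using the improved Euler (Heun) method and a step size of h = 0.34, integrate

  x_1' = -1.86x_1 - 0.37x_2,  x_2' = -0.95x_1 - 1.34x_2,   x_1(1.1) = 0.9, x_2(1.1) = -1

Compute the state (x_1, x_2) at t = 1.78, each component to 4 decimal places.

0.3907, -0.6219

Heun on (x_1,x_2): k1 = f(t_n, state_n); k2 = f(t_n + h, state_n + h·k1); state_{n+1} = state_n + (h/2)·(k1 + k2).
1.100000: (0.900000, -1.000000)
  k1 = (-1.304000, 0.485000)
  predictor → (0.456640, -0.835100)
  k2 = (-0.540363, 0.685226)
  → (0.586458, -0.801062)
1.440000: (0.586458, -0.801062)
  k1 = (-0.794420, 0.516287)
  predictor → (0.316356, -0.625524)
  k2 = (-0.356978, 0.537664)
  → (0.390721, -0.621890)
(x_1(1.78), x_2(1.78)) ≈ (0.3907, -0.6219)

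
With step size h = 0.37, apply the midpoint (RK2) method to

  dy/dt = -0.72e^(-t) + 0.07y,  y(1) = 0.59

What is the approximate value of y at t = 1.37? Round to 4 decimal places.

Midpoint: k1 = f(t_n, y_n); k2 = f(t_n + h/2, y_n + (h/2)·k1); y_{n+1} = y_n + h·k2.
t=1.000000, y=0.590000:
  k1 = f(1.000000, 0.590000) = -0.223573
  k2 = f(1.185000, 0.548639) = -0.181733
  y ← 0.590000 + 0.37·(-0.181733) = 0.522759
y(1.37) ≈ 0.5228

0.5228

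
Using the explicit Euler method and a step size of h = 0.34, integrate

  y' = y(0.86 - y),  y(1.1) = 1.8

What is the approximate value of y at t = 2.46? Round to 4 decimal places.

0.9495

Euler: y_{n+1} = y_n + h·f(t_n, y_n).
t=1.100000, y=1.800000: f=-1.692000 → y ← 1.800000 + 0.34·(-1.692000) = 1.224720
t=1.440000, y=1.224720: f=-0.446680 → y ← 1.224720 + 0.34·(-0.446680) = 1.072849
t=1.780000, y=1.072849: f=-0.228355 → y ← 1.072849 + 0.34·(-0.228355) = 0.995208
t=2.120000, y=0.995208: f=-0.134560 → y ← 0.995208 + 0.34·(-0.134560) = 0.949458
y(2.46) ≈ 0.9495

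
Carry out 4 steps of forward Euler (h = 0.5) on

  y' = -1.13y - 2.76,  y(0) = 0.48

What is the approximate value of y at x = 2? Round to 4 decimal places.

-2.3378

Euler: y_{n+1} = y_n + h·f(x_n, y_n).
x=0.000000, y=0.480000: f=-3.302400 → y ← 0.480000 + 0.5·(-3.302400) = -1.171200
x=0.500000, y=-1.171200: f=-1.436544 → y ← -1.171200 + 0.5·(-1.436544) = -1.889472
x=1.000000, y=-1.889472: f=-0.624897 → y ← -1.889472 + 0.5·(-0.624897) = -2.201920
x=1.500000, y=-2.201920: f=-0.271830 → y ← -2.201920 + 0.5·(-0.271830) = -2.337835
y(2) ≈ -2.3378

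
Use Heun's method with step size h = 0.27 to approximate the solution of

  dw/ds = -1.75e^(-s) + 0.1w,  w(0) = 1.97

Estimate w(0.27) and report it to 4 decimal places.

1.6009

Heun: k1 = f(s_n, w_n); k2 = f(s_n + h, w_n + h·k1); w_{n+1} = w_n + (h/2)·(k1 + k2).
s=0.000000, w=1.970000:
  k1 = f(0.000000, 1.970000) = -1.553000
  k2 = f(0.270000, 1.550690) = -1.180845
  w ← 1.970000 + (0.27/2)·(-1.553000 + (-1.180845)) = 1.600931
w(0.27) ≈ 1.6009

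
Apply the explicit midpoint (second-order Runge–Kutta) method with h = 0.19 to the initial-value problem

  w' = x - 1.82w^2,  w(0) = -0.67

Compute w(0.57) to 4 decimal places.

Midpoint: k1 = f(x_n, w_n); k2 = f(x_n + h/2, w_n + (h/2)·k1); w_{n+1} = w_n + h·k2.
x=0.000000, w=-0.670000:
  k1 = f(0.000000, -0.670000) = -0.816998
  k2 = f(0.095000, -0.747615) = -0.922249
  w ← -0.670000 + 0.19·(-0.922249) = -0.845227
x=0.190000, w=-0.845227:
  k1 = f(0.190000, -0.845227) = -1.110225
  k2 = f(0.285000, -0.950699) = -1.359967
  w ← -0.845227 + 0.19·(-1.359967) = -1.103621
x=0.380000, w=-1.103621:
  k1 = f(0.380000, -1.103621) = -1.836722
  k2 = f(0.475000, -1.278110) = -2.498086
  w ← -1.103621 + 0.19·(-2.498086) = -1.578257
w(0.57) ≈ -1.5783

-1.5783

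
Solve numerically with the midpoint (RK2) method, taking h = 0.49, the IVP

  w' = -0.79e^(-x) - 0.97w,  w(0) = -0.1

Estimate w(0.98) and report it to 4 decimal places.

Midpoint: k1 = f(x_n, w_n); k2 = f(x_n + h/2, w_n + (h/2)·k1); w_{n+1} = w_n + h·k2.
x=0.000000, w=-0.100000:
  k1 = f(0.000000, -0.100000) = -0.693000
  k2 = f(0.245000, -0.269785) = -0.356645
  w ← -0.100000 + 0.49·(-0.356645) = -0.274756
x=0.490000, w=-0.274756:
  k1 = f(0.490000, -0.274756) = -0.217461
  k2 = f(0.735000, -0.328034) = -0.060616
  w ← -0.274756 + 0.49·(-0.060616) = -0.304458
w(0.98) ≈ -0.3045

-0.3045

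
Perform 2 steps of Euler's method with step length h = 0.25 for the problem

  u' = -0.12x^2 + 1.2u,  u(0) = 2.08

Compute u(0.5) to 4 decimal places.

Euler: u_{n+1} = u_n + h·f(x_n, u_n).
x=0.000000, u=2.080000: f=2.496000 → u ← 2.080000 + 0.25·2.496000 = 2.704000
x=0.250000, u=2.704000: f=3.237300 → u ← 2.704000 + 0.25·3.237300 = 3.513325
u(0.5) ≈ 3.5133

3.5133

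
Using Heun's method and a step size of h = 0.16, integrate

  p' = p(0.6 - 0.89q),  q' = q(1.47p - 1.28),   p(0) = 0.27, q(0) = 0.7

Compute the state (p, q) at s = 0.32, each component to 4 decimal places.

Heun on (p,q): k1 = f(s_n, state_n); k2 = f(s_n + h, state_n + h·k1); state_{n+1} = state_n + (h/2)·(k1 + k2).
0.000000: (0.270000, 0.700000)
  k1 = (-0.006210, -0.618170)
  predictor → (0.269006, 0.601093)
  k2 = (0.017493, -0.531703)
  → (0.270903, 0.608010)
0.160000: (0.270903, 0.608010)
  k1 = (0.015948, -0.536127)
  predictor → (0.273454, 0.522230)
  k2 = (0.036975, -0.458529)
  → (0.275137, 0.528438)
(p(0.32), q(0.32)) ≈ (0.2751, 0.5284)

0.2751, 0.5284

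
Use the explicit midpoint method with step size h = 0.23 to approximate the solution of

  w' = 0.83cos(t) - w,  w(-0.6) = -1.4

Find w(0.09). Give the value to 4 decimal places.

-0.3117

Midpoint: k1 = f(t_n, w_n); k2 = f(t_n + h/2, w_n + (h/2)·k1); w_{n+1} = w_n + h·k2.
t=-0.600000, w=-1.400000:
  k1 = f(-0.600000, -1.400000) = 2.085029
  k2 = f(-0.485000, -1.160222) = 1.894502
  w ← -1.400000 + 0.23·1.894502 = -0.964265
t=-0.370000, w=-0.964265:
  k1 = f(-0.370000, -0.964265) = 1.738096
  k2 = f(-0.255000, -0.764383) = 1.567544
  w ← -0.964265 + 0.23·1.567544 = -0.603729
t=-0.140000, w=-0.603729:
  k1 = f(-0.140000, -0.603729) = 1.425609
  k2 = f(-0.025000, -0.439784) = 1.269525
  w ← -0.603729 + 0.23·1.269525 = -0.311739
w(0.09) ≈ -0.3117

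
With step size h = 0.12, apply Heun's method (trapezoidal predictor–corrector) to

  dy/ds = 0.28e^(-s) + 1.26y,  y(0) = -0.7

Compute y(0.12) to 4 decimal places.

-0.7796

Heun: k1 = f(s_n, y_n); k2 = f(s_n + h, y_n + h·k1); y_{n+1} = y_n + (h/2)·(k1 + k2).
s=0.000000, y=-0.700000:
  k1 = f(0.000000, -0.700000) = -0.602000
  k2 = f(0.120000, -0.772240) = -0.724685
  y ← -0.700000 + (0.12/2)·(-0.602000 + (-0.724685)) = -0.779601
y(0.12) ≈ -0.7796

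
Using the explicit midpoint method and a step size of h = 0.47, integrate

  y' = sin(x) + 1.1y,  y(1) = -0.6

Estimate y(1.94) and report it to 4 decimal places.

Midpoint: k1 = f(x_n, y_n); k2 = f(x_n + h/2, y_n + (h/2)·k1); y_{n+1} = y_n + h·k2.
x=1.000000, y=-0.600000:
  k1 = f(1.000000, -0.600000) = 0.181471
  k2 = f(1.235000, -0.557354) = 0.331058
  y ← -0.600000 + 0.47·0.331058 = -0.444403
x=1.470000, y=-0.444403:
  k1 = f(1.470000, -0.444403) = 0.506082
  k2 = f(1.705000, -0.325473) = 0.632988
  y ← -0.444403 + 0.47·0.632988 = -0.146898
y(1.94) ≈ -0.1469

-0.1469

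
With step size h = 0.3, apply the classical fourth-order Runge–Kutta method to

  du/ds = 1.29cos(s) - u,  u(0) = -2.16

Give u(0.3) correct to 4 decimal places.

-1.2713

RK4: k1 = f(s_n, u_n); k2 = f(s_n + h/2, u_n + (h/2)·k1); k3 = f(s_n + h/2, u_n + (h/2)·k2); k4 = f(s_n + h, u_n + h·k3); u_{n+1} = u_n + (h/6)·(k1 + 2k2 + 2k3 + k4).
s=0.000000, u=-2.160000:
  k1 = f(0.000000, -2.160000) = 3.450000
  k2 = f(0.150000, -1.642500) = 2.918015
  k3 = f(0.150000, -1.722298) = 2.997812
  k4 = f(0.300000, -1.260656) = 2.493040
  u ← -2.160000 + (0.3/6)·(k1 + 2k2 + 2k3 + k4) = -1.271265
u(0.3) ≈ -1.2713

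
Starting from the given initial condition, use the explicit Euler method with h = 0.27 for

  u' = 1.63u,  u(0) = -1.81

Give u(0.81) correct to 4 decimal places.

Euler: u_{n+1} = u_n + h·f(x_n, u_n).
x=0.000000, u=-1.810000: f=-2.950300 → u ← -1.810000 + 0.27·(-2.950300) = -2.606581
x=0.270000, u=-2.606581: f=-4.248727 → u ← -2.606581 + 0.27·(-4.248727) = -3.753737
x=0.540000, u=-3.753737: f=-6.118592 → u ← -3.753737 + 0.27·(-6.118592) = -5.405757
u(0.81) ≈ -5.4058

-5.4058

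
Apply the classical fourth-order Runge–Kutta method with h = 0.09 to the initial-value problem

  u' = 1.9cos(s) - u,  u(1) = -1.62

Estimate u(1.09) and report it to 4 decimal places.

RK4: k1 = f(s_n, u_n); k2 = f(s_n + h/2, u_n + (h/2)·k1); k3 = f(s_n + h/2, u_n + (h/2)·k2); k4 = f(s_n + h, u_n + h·k3); u_{n+1} = u_n + (h/6)·(k1 + 2k2 + 2k3 + k4).
s=1.000000, u=-1.620000:
  k1 = f(1.000000, -1.620000) = 2.646574
  k2 = f(1.045000, -1.500904) = 2.454518
  k3 = f(1.045000, -1.509547) = 2.463160
  k4 = f(1.090000, -1.398316) = 2.277038
  u ← -1.620000 + (0.09/6)·(k1 + 2k2 + 2k3 + k4) = -1.398615
u(1.09) ≈ -1.3986

-1.3986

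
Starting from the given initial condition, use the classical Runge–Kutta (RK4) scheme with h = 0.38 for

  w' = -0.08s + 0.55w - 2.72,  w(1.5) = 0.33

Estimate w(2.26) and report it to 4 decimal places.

RK4: k1 = f(s_n, w_n); k2 = f(s_n + h/2, w_n + (h/2)·k1); k3 = f(s_n + h/2, w_n + (h/2)·k2); k4 = f(s_n + h, w_n + h·k3); w_{n+1} = w_n + (h/6)·(k1 + 2k2 + 2k3 + k4).
s=1.500000, w=0.330000:
  k1 = f(1.500000, 0.330000) = -2.658500
  k2 = f(1.690000, -0.175115) = -2.951513
  k3 = f(1.690000, -0.230788) = -2.982133
  k4 = f(1.880000, -0.803211) = -3.312166
  w ← 0.330000 + (0.38/6)·(k1 + 2k2 + 2k3 + k4) = -0.799737
s=1.880000, w=-0.799737:
  k1 = f(1.880000, -0.799737) = -3.310256
  k2 = f(2.070000, -1.428686) = -3.671377
  k3 = f(2.070000, -1.497299) = -3.709114
  k4 = f(2.260000, -2.209201) = -4.115860
  w ← -0.799737 + (0.38/6)·(k1 + 2k2 + 2k3 + k4) = -2.204920
w(2.26) ≈ -2.2049

-2.2049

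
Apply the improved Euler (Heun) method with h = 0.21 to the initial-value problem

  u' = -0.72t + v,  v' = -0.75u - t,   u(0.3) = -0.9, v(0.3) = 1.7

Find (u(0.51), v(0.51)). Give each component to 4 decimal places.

Heun on (u,v): k1 = f(t_n, state_n); k2 = f(t_n + h, state_n + h·k1); state_{n+1} = state_n + (h/2)·(k1 + k2).
0.300000: (-0.900000, 1.700000)
  k1 = (1.484000, 0.375000)
  predictor → (-0.588360, 1.778750)
  k2 = (1.411550, -0.068730)
  → (-0.595967, 1.732158)
(u(0.51), v(0.51)) ≈ (-0.5960, 1.7322)

-0.5960, 1.7322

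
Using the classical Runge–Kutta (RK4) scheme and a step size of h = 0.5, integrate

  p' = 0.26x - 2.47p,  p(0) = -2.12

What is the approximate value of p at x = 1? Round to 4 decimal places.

RK4: k1 = f(x_n, p_n); k2 = f(x_n + h/2, p_n + (h/2)·k1); k3 = f(x_n + h/2, p_n + (h/2)·k2); k4 = f(x_n + h, p_n + h·k3); p_{n+1} = p_n + (h/6)·(k1 + 2k2 + 2k3 + k4).
x=0.000000, p=-2.120000:
  k1 = f(0.000000, -2.120000) = 5.236400
  k2 = f(0.250000, -0.810900) = 2.067923
  k3 = f(0.250000, -1.603019) = 4.024458
  k4 = f(0.500000, -0.107771) = 0.396195
  p ← -2.120000 + (0.5/6)·(k1 + 2k2 + 2k3 + k4) = -0.635220
x=0.500000, p=-0.635220:
  k1 = f(0.500000, -0.635220) = 1.698994
  k2 = f(0.750000, -0.210472) = 0.714865
  k3 = f(0.750000, -0.456504) = 1.322565
  k4 = f(1.000000, 0.026062) = 0.195627
  p ← -0.635220 + (0.5/6)·(k1 + 2k2 + 2k3 + k4) = -0.137764
p(1) ≈ -0.1378

-0.1378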